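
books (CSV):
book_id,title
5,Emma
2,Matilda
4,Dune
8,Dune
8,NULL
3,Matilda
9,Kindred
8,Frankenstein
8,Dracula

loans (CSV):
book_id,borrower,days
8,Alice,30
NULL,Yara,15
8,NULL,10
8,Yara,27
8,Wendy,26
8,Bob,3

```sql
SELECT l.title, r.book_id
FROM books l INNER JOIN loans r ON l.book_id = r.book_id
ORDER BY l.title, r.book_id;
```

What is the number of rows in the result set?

20

INNER JOIN keeps only pairs where the ON condition holds.
Matching on l.book_id = r.book_id. A NULL in a compared column never satisfies the condition.
- l (book_id=5) has no partner → excluded.
- l (book_id=2) has no partner → excluded.
- l (book_id=4) has no partner → excluded.
- l (book_id=8) pairs with 5 row(s) of r.
- l (book_id=8) pairs with 5 row(s) of r.
- l (book_id=3) has no partner → excluded.
- l (book_id=9) has no partner → excluded.
- l (book_id=8) pairs with 5 row(s) of r.
- l (book_id=8) pairs with 5 row(s) of r.
Total: 20 rows.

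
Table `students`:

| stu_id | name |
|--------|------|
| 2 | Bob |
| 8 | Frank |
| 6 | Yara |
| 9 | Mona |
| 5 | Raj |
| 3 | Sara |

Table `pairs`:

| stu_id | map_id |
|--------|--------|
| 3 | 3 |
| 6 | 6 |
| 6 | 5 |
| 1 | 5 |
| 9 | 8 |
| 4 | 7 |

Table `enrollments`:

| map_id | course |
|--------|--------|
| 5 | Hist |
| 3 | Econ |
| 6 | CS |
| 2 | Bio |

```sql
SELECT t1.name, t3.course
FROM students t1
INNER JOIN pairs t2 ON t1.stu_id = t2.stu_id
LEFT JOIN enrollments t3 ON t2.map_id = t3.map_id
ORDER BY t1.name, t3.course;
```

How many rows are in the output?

Joins associate left-to-right: students INNER JOIN pairs on stu_id gives 4 intermediate row(s).
Then LEFT JOIN `enrollments t3` on map_id: each of those 4 rows is kept; rows whose t2.map_id has no match in t3 get NULL for t3's columns.
Result: 4 row(s).

4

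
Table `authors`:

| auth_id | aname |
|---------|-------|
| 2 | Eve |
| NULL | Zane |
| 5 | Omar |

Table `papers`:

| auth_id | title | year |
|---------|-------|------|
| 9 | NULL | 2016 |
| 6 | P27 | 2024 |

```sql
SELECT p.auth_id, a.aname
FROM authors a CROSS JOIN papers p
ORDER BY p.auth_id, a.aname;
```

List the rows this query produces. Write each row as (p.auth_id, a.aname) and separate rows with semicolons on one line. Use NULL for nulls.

CROSS JOIN pairs every row of `authors` with every row of `papers`: 3 × 2 = 6 rows.

(6, Eve); (6, Omar); (6, Zane); (9, Eve); (9, Omar); (9, Zane)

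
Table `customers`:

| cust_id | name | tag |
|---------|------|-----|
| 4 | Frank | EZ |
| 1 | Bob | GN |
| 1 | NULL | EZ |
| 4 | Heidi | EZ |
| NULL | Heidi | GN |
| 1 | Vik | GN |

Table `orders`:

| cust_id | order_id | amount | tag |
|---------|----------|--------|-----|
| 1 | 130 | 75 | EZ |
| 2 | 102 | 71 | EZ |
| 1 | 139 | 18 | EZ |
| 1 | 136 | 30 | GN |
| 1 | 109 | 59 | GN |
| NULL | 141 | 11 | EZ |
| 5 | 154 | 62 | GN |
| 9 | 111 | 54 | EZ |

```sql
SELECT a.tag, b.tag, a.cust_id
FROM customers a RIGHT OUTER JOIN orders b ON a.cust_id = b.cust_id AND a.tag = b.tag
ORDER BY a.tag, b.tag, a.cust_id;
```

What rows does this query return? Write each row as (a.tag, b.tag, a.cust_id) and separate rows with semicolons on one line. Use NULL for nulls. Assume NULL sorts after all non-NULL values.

RIGHT JOIN keeps every row from `orders`; unmatched rows get NULL for `customers`'s columns.
Matching on a.cust_id = b.cust_id AND a.tag = b.tag. A NULL in a compared column never satisfies the condition.
- a row (cust_id=4, tag=EZ): no match.
- a row (cust_id=1, tag=GN): matches 2 b row(s) → 2 output row(s).
- a row (cust_id=1, tag=EZ): matches 2 b row(s) → 2 output row(s).
- a row (cust_id=4, tag=EZ): no match.
- a row (cust_id=NULL, tag=GN): no match.
- a row (cust_id=1, tag=GN): matches 2 b row(s) → 2 output row(s).
- 4 row(s) from b found no a partner → padded with NULL.
After projecting and ordering:
a.tag | b.tag | a.cust_id
EZ | EZ | 1
EZ | EZ | 1
GN | GN | 1
GN | GN | 1
GN | GN | 1
GN | GN | 1
NULL | EZ | NULL
NULL | EZ | NULL
NULL | EZ | NULL
NULL | GN | NULL

(EZ, EZ, 1); (EZ, EZ, 1); (GN, GN, 1); (GN, GN, 1); (GN, GN, 1); (GN, GN, 1); (NULL, EZ, NULL); (NULL, EZ, NULL); (NULL, EZ, NULL); (NULL, GN, NULL)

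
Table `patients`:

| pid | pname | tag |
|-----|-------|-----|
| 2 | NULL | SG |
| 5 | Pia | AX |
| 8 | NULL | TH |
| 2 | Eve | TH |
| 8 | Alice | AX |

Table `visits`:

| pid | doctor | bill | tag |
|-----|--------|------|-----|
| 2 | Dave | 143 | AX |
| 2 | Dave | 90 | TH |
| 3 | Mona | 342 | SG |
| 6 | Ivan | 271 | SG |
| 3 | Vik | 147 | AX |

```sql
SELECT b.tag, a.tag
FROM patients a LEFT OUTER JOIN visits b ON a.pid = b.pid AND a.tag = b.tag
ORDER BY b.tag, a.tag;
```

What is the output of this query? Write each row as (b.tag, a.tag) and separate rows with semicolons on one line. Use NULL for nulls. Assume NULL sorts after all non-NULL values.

(TH, TH); (NULL, AX); (NULL, AX); (NULL, SG); (NULL, TH)

LEFT JOIN keeps every row from `patients`; unmatched rows get NULL for `visits`'s columns.
Matching on a.pid = b.pid AND a.tag = b.tag.
- a[0] pid=2, tag=SG → no match; kept with NULLs on the b side.
- a[1] pid=5, tag=AX → no match; kept with NULLs on the b side.
- a[2] pid=8, tag=TH → no match; kept with NULLs on the b side.
- a[3] pid=2, tag=TH → 1 match(es) in b → 1 row(s).
- a[4] pid=8, tag=AX → no match; kept with NULLs on the b side.
After projecting and ordering:
b.tag | a.tag
TH | TH
NULL | AX
NULL | AX
NULL | SG
NULL | TH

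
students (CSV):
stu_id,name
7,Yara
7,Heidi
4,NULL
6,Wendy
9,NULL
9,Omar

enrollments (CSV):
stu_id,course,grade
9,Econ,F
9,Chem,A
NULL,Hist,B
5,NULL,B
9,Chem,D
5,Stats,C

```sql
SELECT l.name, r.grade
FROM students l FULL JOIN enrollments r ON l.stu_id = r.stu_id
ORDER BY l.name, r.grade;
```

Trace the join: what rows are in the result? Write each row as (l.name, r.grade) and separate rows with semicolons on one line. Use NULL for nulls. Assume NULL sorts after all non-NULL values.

(Heidi, NULL); (Omar, A); (Omar, D); (Omar, F); (Wendy, NULL); (Yara, NULL); (NULL, A); (NULL, B); (NULL, B); (NULL, C); (NULL, D); (NULL, F); (NULL, NULL)

FULL OUTER JOIN keeps every row from both sides; unmatched rows get NULL for the other side's columns.
Matching on l.stu_id = r.stu_id. A NULL in a compared column never satisfies the condition.
Matched pairs: 6; unmatched l rows kept: 4; unmatched r rows kept: 3.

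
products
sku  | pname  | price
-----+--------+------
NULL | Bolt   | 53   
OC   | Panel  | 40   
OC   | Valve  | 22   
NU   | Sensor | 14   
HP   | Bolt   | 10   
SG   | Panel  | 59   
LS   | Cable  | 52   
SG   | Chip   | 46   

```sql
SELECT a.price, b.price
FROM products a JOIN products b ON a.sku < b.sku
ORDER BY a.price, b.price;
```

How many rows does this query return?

19

INNER JOIN keeps only pairs where the ON condition holds.
Matching on a.sku < b.sku. A NULL in a compared column never satisfies the condition.
- a[0] sku=NULL → no match; dropped.
- a[1] sku=OC → 2 match(es) in b → 2 row(s).
- a[2] sku=OC → 2 match(es) in b → 2 row(s).
- a[3] sku=NU → 4 match(es) in b → 4 row(s).
- a[4] sku=HP → 6 match(es) in b → 6 row(s).
- a[5] sku=SG → no match; dropped.
- a[6] sku=LS → 5 match(es) in b → 5 row(s).
- a[7] sku=SG → no match; dropped.
Total: 19 rows.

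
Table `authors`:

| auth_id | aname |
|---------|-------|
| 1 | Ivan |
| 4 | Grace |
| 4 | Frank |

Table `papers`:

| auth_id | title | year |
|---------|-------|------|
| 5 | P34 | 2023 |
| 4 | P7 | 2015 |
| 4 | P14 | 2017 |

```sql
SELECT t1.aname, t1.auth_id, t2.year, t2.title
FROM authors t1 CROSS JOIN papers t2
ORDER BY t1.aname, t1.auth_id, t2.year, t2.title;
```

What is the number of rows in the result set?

9

CROSS JOIN pairs every row of `authors` with every row of `papers`: 3 × 3 = 9 rows.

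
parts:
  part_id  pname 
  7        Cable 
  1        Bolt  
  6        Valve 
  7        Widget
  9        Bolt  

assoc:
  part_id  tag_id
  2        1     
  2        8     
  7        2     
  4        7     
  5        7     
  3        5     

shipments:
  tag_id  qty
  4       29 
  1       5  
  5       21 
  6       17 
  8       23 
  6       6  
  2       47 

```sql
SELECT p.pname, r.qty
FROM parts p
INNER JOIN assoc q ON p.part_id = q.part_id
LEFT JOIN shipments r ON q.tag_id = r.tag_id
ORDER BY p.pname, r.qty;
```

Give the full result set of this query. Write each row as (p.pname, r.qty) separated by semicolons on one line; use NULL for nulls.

Evaluate left to right. First `parts p INNER JOIN assoc q` on part_id: 2 row(s).
Then LEFT JOIN `shipments r` on tag_id: each of those 2 rows is kept; rows whose q.tag_id has no match in r get NULL for r's columns.

(Cable, 47); (Widget, 47)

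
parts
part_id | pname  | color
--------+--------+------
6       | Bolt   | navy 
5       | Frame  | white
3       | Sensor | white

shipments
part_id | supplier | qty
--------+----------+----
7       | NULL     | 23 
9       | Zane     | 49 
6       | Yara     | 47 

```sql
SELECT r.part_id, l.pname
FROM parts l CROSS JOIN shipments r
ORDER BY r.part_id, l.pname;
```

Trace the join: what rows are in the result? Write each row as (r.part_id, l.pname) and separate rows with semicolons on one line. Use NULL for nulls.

CROSS JOIN pairs every row of `parts` with every row of `shipments`: 3 × 3 = 9 rows.

(6, Bolt); (6, Frame); (6, Sensor); (7, Bolt); (7, Frame); (7, Sensor); (9, Bolt); (9, Frame); (9, Sensor)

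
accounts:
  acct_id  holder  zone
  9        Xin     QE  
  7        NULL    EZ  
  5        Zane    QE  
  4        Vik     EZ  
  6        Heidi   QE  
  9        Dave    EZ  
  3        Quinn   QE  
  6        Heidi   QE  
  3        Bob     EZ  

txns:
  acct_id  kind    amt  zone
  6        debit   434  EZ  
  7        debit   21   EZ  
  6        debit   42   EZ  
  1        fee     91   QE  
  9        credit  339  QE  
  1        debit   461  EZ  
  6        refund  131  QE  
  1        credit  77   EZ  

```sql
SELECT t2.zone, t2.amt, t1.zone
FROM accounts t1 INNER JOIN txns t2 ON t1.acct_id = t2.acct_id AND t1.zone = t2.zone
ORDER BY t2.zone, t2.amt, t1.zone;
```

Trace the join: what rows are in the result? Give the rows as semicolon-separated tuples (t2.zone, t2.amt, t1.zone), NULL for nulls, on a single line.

(EZ, 21, EZ); (QE, 131, QE); (QE, 131, QE); (QE, 339, QE)

INNER JOIN keeps only pairs where the ON condition holds.
Matching on t1.acct_id = t2.acct_id AND t1.zone = t2.zone.
- t1[0] acct_id=9, zone=QE → 1 match(es) in t2 → 1 row(s).
- t1[1] acct_id=7, zone=EZ → 1 match(es) in t2 → 1 row(s).
- t1[2] acct_id=5, zone=QE → no match; dropped.
- t1[3] acct_id=4, zone=EZ → no match; dropped.
- t1[4] acct_id=6, zone=QE → 1 match(es) in t2 → 1 row(s).
- t1[5] acct_id=9, zone=EZ → no match; dropped.
- t1[6] acct_id=3, zone=QE → no match; dropped.
- t1[7] acct_id=6, zone=QE → 1 match(es) in t2 → 1 row(s).
- t1[8] acct_id=3, zone=EZ → no match; dropped.
After projecting and ordering:
t2.zone | t2.amt | t1.zone
EZ | 21 | EZ
QE | 131 | QE
QE | 131 | QE
QE | 339 | QE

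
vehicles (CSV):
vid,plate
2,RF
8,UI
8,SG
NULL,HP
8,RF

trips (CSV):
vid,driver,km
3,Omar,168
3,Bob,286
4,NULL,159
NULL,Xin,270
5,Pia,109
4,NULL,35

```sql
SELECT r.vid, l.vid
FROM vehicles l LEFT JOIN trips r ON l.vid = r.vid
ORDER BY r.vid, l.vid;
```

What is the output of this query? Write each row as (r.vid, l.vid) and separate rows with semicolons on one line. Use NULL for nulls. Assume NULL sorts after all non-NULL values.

LEFT JOIN keeps every row from `vehicles`; unmatched rows get NULL for `trips`'s columns.
Matching on l.vid = r.vid. A NULL in a compared column never satisfies the condition.
- vid=2: no r row matches, row kept with r columns NULL.
- vid=8: no r row matches, row kept with r columns NULL.
- vid=8: no r row matches, row kept with r columns NULL.
- vid=NULL: no r row matches, row kept with r columns NULL.
- vid=8: no r row matches, row kept with r columns NULL.
After projecting and ordering:
r.vid | l.vid
NULL | 2
NULL | 8
NULL | 8
NULL | 8
NULL | NULL

(NULL, 2); (NULL, 8); (NULL, 8); (NULL, 8); (NULL, NULL)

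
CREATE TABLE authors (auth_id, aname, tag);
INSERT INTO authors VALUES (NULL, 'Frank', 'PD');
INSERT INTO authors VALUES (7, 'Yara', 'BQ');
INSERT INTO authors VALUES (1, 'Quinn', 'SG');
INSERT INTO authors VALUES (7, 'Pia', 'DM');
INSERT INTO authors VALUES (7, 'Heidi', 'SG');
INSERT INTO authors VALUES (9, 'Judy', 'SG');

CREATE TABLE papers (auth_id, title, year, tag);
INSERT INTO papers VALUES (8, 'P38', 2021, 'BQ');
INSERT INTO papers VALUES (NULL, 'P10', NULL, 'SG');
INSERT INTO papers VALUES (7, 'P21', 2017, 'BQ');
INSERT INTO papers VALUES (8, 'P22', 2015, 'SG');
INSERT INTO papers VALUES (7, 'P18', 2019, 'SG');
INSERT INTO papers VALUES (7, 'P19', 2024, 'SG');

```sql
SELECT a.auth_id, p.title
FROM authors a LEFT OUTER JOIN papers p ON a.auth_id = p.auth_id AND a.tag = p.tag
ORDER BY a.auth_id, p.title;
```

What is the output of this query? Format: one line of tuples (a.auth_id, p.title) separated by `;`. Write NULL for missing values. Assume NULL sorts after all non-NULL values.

(1, NULL); (7, P18); (7, P19); (7, P21); (7, NULL); (9, NULL); (NULL, NULL)

LEFT JOIN keeps every row from `authors`; unmatched rows get NULL for `papers`'s columns.
Matching on a.auth_id = p.auth_id AND a.tag = p.tag. A NULL in a compared column never satisfies the condition.
Matched pairs: 3; unmatched a rows kept: 4.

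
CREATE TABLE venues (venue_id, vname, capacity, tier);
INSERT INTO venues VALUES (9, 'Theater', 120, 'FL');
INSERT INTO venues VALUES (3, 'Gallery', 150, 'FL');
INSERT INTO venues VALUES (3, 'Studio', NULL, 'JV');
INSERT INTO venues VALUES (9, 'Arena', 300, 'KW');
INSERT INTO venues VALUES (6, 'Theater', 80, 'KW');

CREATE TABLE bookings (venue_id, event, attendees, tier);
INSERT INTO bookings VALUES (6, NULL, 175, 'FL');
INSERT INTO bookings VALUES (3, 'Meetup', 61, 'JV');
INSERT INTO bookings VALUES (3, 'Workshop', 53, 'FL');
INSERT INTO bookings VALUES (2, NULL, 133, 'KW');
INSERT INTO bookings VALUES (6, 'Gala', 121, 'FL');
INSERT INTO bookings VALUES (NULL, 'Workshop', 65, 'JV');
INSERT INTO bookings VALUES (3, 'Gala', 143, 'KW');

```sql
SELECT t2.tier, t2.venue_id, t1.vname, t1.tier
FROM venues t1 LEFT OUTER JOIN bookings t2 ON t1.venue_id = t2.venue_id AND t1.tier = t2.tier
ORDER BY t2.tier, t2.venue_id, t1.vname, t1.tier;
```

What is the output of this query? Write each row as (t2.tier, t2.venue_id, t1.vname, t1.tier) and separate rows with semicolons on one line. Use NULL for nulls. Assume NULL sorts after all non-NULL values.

LEFT JOIN keeps every row from `venues`; unmatched rows get NULL for `bookings`'s columns.
Matching on t1.venue_id = t2.venue_id AND t1.tier = t2.tier. A NULL in a compared column never satisfies the condition.
- venue_id=9, tier=FL: no t2 row matches, row kept with t2 columns NULL.
- venue_id=3, tier=FL: 1 matching t2 row(s), so 1 row(s) emitted.
- venue_id=3, tier=JV: 1 matching t2 row(s), so 1 row(s) emitted.
- venue_id=9, tier=KW: no t2 row matches, row kept with t2 columns NULL.
- venue_id=6, tier=KW: no t2 row matches, row kept with t2 columns NULL.
After projecting and ordering:
t2.tier | t2.venue_id | t1.vname | t1.tier
FL | 3 | Gallery | FL
JV | 3 | Studio | JV
NULL | NULL | Arena | KW
NULL | NULL | Theater | FL
NULL | NULL | Theater | KW

(FL, 3, Gallery, FL); (JV, 3, Studio, JV); (NULL, NULL, Arena, KW); (NULL, NULL, Theater, FL); (NULL, NULL, Theater, KW)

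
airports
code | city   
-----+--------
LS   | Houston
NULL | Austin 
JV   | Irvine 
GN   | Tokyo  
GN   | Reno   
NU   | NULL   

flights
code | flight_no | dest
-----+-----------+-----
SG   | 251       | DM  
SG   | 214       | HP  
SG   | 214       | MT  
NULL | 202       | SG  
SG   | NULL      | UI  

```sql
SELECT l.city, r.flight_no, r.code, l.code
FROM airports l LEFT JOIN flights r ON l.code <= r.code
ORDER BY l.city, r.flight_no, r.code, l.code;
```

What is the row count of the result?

LEFT JOIN keeps every row from `airports`; unmatched rows get NULL for `flights`'s columns.
Matching on l.code <= r.code. A NULL in a compared column never satisfies the condition.
- l (code=LS) pairs with 4 row(s) of r.
- l (code=NULL) has no partner → padded with NULL.
- l (code=JV) pairs with 4 row(s) of r.
- l (code=GN) pairs with 4 row(s) of r.
- l (code=GN) pairs with 4 row(s) of r.
- l (code=NU) pairs with 4 row(s) of r.
Total: 20 matched + 1 padded = 21 rows.

21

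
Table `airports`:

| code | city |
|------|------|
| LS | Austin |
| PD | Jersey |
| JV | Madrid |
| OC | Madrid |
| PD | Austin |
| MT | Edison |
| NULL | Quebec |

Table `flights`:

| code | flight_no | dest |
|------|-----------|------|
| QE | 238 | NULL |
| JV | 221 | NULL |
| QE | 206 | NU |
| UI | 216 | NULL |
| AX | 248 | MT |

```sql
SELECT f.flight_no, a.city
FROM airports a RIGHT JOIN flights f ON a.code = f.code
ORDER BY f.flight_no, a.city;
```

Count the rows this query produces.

5

RIGHT JOIN keeps every row from `flights`; unmatched rows get NULL for `airports`'s columns.
Matching on a.code = f.code. A NULL in a compared column never satisfies the condition.
- code=LS: no matching f row.
- code=PD: no matching f row.
- code=JV: 1 matching f row(s), so 1 row(s) emitted.
- code=OC: no matching f row.
- code=PD: no matching f row.
- code=MT: no matching f row.
- code=NULL: no matching f row.
- 4 f row(s) had no a match → kept, a columns NULL.
Total: 1 matched + 4 padded = 5 rows.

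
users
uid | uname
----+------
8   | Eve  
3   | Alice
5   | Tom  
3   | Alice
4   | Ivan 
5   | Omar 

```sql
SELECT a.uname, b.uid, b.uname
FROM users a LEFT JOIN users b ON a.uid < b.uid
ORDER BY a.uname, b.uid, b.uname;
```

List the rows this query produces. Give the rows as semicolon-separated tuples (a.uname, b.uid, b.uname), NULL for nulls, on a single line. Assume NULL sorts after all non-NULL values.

(Alice, 4, Ivan); (Alice, 4, Ivan); (Alice, 5, Omar); (Alice, 5, Omar); (Alice, 5, Tom); (Alice, 5, Tom); (Alice, 8, Eve); (Alice, 8, Eve); (Eve, NULL, NULL); (Ivan, 5, Omar); (Ivan, 5, Tom); (Ivan, 8, Eve); (Omar, 8, Eve); (Tom, 8, Eve)

LEFT JOIN keeps every row from `users a`; unmatched rows get NULL for `users b`'s columns.
Matching on a.uid < b.uid.
- a (uid=8) has no partner → padded with NULL.
- a (uid=3) pairs with 4 row(s) of b.
- a (uid=5) pairs with 1 row(s) of b.
- a (uid=3) pairs with 4 row(s) of b.
- a (uid=4) pairs with 3 row(s) of b.
- a (uid=5) pairs with 1 row(s) of b.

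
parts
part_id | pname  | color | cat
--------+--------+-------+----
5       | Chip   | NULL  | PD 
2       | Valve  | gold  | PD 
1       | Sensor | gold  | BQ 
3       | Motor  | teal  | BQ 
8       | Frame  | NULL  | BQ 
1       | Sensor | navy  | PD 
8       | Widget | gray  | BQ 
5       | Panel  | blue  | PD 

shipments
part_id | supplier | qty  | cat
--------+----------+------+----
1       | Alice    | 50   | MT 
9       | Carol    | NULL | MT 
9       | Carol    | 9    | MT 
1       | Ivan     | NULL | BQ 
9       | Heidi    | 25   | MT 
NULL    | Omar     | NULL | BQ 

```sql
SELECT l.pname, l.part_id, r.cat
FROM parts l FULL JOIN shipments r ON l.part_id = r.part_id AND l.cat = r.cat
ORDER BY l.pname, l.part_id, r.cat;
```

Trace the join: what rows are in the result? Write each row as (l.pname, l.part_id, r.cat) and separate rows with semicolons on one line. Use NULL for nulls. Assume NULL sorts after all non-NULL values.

(Chip, 5, NULL); (Frame, 8, NULL); (Motor, 3, NULL); (Panel, 5, NULL); (Sensor, 1, BQ); (Sensor, 1, NULL); (Valve, 2, NULL); (Widget, 8, NULL); (NULL, NULL, BQ); (NULL, NULL, MT); (NULL, NULL, MT); (NULL, NULL, MT); (NULL, NULL, MT)

FULL OUTER JOIN keeps every row from both sides; unmatched rows get NULL for the other side's columns.
Matching on l.part_id = r.part_id AND l.cat = r.cat. A NULL in a compared column never satisfies the condition.
- l row (part_id=5, cat=PD): no match → kept, r columns NULL.
- l row (part_id=2, cat=PD): no match → kept, r columns NULL.
- l row (part_id=1, cat=BQ): matches 1 r row(s) → 1 output row(s).
- l row (part_id=3, cat=BQ): no match → kept, r columns NULL.
- l row (part_id=8, cat=BQ): no match → kept, r columns NULL.
- l row (part_id=1, cat=PD): no match → kept, r columns NULL.
- l row (part_id=8, cat=BQ): no match → kept, r columns NULL.
- l row (part_id=5, cat=PD): no match → kept, r columns NULL.
- 5 r row(s) had no l match → kept, l columns NULL.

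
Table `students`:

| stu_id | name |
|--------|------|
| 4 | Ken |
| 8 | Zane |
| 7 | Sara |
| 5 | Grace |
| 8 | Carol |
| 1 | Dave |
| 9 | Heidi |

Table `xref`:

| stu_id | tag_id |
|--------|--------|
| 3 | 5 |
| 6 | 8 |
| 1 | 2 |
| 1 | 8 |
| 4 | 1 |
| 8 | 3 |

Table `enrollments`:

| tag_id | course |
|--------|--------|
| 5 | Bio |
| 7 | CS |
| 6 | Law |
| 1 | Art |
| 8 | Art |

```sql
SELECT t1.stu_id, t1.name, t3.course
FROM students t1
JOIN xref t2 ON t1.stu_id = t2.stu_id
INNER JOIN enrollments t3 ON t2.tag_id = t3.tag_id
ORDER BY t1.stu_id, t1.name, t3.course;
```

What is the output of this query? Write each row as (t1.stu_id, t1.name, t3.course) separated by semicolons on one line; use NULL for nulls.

Joins associate left-to-right: students INNER JOIN xref on stu_id gives 5 intermediate row(s).
Then INNER JOIN `enrollments t3` on tag_id: keep only rows whose t2.tag_id appears in t3.

(1, Dave, Art); (4, Ken, Art)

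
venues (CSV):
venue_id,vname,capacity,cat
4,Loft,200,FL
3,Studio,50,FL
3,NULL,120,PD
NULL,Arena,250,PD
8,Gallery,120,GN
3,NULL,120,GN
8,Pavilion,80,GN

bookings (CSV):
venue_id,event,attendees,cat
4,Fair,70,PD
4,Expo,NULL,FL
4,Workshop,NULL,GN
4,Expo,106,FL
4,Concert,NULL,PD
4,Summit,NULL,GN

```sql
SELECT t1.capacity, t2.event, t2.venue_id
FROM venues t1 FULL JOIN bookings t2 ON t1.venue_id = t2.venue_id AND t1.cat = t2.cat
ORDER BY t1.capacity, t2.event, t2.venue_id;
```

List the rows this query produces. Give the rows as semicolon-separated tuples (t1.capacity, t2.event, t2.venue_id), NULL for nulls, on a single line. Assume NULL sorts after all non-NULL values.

(50, NULL, NULL); (80, NULL, NULL); (120, NULL, NULL); (120, NULL, NULL); (120, NULL, NULL); (200, Expo, 4); (200, Expo, 4); (250, NULL, NULL); (NULL, Concert, 4); (NULL, Fair, 4); (NULL, Summit, 4); (NULL, Workshop, 4)

FULL OUTER JOIN keeps every row from both sides; unmatched rows get NULL for the other side's columns.
Matching on t1.venue_id = t2.venue_id AND t1.cat = t2.cat. A NULL in a compared column never satisfies the condition.
Matched pairs: 2; unmatched t1 rows kept: 6; unmatched t2 rows kept: 4.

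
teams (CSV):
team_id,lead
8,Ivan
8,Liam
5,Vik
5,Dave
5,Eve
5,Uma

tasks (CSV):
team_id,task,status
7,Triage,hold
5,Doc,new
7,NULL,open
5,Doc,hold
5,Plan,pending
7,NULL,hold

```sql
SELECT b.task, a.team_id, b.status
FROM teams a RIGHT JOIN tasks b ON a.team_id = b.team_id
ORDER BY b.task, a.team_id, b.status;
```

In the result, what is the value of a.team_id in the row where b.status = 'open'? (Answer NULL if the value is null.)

RIGHT JOIN keeps every row from `tasks`; unmatched rows get NULL for `teams`'s columns.
Matching on a.team_id = b.team_id.
Matched pairs: 12; unmatched b rows kept: 3.

NULL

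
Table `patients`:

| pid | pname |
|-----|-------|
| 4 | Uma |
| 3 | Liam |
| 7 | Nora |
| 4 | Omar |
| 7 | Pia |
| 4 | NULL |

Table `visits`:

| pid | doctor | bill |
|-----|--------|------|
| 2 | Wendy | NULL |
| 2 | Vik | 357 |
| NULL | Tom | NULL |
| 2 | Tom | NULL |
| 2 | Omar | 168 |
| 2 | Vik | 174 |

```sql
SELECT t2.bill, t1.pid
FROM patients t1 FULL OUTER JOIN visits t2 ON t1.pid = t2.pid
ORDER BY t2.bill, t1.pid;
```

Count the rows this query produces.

FULL OUTER JOIN keeps every row from both sides; unmatched rows get NULL for the other side's columns.
Matching on t1.pid = t2.pid. A NULL in a compared column never satisfies the condition.
- pid=4: no t2 row matches, row kept with t2 columns NULL.
- pid=3: no t2 row matches, row kept with t2 columns NULL.
- pid=7: no t2 row matches, row kept with t2 columns NULL.
- pid=4: no t2 row matches, row kept with t2 columns NULL.
- pid=7: no t2 row matches, row kept with t2 columns NULL.
- pid=4: no t2 row matches, row kept with t2 columns NULL.
- 6 t2 row(s) had no t1 match → kept, t1 columns NULL.
Total: 0 matched + 12 padded = 12 rows.

12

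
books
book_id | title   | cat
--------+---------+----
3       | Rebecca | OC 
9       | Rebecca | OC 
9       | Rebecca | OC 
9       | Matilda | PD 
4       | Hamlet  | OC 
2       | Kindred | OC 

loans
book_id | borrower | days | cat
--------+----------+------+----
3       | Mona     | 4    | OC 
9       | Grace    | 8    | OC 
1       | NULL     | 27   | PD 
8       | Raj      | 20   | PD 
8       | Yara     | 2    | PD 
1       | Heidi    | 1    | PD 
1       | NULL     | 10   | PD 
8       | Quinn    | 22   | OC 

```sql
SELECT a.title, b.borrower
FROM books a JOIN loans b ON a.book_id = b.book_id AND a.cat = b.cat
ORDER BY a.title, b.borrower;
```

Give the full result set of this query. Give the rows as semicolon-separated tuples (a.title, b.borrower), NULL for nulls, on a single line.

INNER JOIN keeps only pairs where the ON condition holds.
Matching on a.book_id = b.book_id AND a.cat = b.cat.
- book_id=3, cat=OC: 1 matching b row(s), so 1 row(s) emitted.
- book_id=9, cat=OC: 1 matching b row(s), so 1 row(s) emitted.
- book_id=9, cat=OC: 1 matching b row(s), so 1 row(s) emitted.
- book_id=9, cat=PD: no matching b row, dropped.
- book_id=4, cat=OC: no matching b row, dropped.
- book_id=2, cat=OC: no matching b row, dropped.
After projecting and ordering:
a.title | b.borrower
Rebecca | Grace
Rebecca | Grace
Rebecca | Mona

(Rebecca, Grace); (Rebecca, Grace); (Rebecca, Mona)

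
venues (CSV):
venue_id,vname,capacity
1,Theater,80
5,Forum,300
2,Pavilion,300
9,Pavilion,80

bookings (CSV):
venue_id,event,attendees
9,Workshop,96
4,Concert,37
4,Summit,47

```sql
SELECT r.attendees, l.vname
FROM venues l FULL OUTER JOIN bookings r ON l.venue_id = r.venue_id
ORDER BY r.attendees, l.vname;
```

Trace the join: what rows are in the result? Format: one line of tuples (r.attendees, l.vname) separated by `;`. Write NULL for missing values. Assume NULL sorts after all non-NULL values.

FULL OUTER JOIN keeps every row from both sides; unmatched rows get NULL for the other side's columns.
Matching on l.venue_id = r.venue_id.
- l row (venue_id=1): no match → kept, r columns NULL.
- l row (venue_id=5): no match → kept, r columns NULL.
- l row (venue_id=2): no match → kept, r columns NULL.
- l row (venue_id=9): matches 1 r row(s) → 1 output row(s).
- 2 r row(s) had no l match → kept, l columns NULL.
After projecting and ordering:
r.attendees | l.vname
37 | NULL
47 | NULL
96 | Pavilion
NULL | Forum
NULL | Pavilion
NULL | Theater

(37, NULL); (47, NULL); (96, Pavilion); (NULL, Forum); (NULL, Pavilion); (NULL, Theater)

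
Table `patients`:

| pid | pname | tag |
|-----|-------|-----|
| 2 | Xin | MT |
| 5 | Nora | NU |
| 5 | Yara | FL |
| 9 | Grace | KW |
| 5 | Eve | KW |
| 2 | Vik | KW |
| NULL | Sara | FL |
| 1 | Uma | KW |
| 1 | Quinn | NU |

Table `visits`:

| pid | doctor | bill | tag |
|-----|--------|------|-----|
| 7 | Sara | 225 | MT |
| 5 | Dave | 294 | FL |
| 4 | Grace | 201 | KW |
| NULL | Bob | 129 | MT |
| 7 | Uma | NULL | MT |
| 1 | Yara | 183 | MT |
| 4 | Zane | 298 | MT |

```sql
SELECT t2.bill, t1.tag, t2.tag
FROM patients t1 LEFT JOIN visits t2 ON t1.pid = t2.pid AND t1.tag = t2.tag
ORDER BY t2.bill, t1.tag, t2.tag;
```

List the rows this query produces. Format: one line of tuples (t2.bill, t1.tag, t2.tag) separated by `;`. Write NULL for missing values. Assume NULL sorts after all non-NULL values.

LEFT JOIN keeps every row from `patients`; unmatched rows get NULL for `visits`'s columns.
Matching on t1.pid = t2.pid AND t1.tag = t2.tag. A NULL in a compared column never satisfies the condition.
- pid=2, tag=MT: no t2 row matches, row kept with t2 columns NULL.
- pid=5, tag=NU: no t2 row matches, row kept with t2 columns NULL.
- pid=5, tag=FL: 1 matching t2 row(s), so 1 row(s) emitted.
- pid=9, tag=KW: no t2 row matches, row kept with t2 columns NULL.
- pid=5, tag=KW: no t2 row matches, row kept with t2 columns NULL.
- pid=2, tag=KW: no t2 row matches, row kept with t2 columns NULL.
- pid=NULL, tag=FL: no t2 row matches, row kept with t2 columns NULL.
- pid=1, tag=KW: no t2 row matches, row kept with t2 columns NULL.
- pid=1, tag=NU: no t2 row matches, row kept with t2 columns NULL.
After projecting and ordering:
t2.bill | t1.tag | t2.tag
294 | FL | FL
NULL | FL | NULL
NULL | KW | NULL
NULL | KW | NULL
NULL | KW | NULL
NULL | KW | NULL
NULL | MT | NULL
NULL | NU | NULL
NULL | NU | NULL

(294, FL, FL); (NULL, FL, NULL); (NULL, KW, NULL); (NULL, KW, NULL); (NULL, KW, NULL); (NULL, KW, NULL); (NULL, MT, NULL); (NULL, NU, NULL); (NULL, NU, NULL)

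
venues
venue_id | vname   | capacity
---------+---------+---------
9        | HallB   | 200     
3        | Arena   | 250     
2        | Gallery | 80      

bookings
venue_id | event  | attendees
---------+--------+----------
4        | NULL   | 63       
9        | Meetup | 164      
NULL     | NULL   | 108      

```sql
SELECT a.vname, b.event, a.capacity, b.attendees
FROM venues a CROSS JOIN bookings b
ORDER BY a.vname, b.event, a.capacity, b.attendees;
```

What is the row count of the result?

9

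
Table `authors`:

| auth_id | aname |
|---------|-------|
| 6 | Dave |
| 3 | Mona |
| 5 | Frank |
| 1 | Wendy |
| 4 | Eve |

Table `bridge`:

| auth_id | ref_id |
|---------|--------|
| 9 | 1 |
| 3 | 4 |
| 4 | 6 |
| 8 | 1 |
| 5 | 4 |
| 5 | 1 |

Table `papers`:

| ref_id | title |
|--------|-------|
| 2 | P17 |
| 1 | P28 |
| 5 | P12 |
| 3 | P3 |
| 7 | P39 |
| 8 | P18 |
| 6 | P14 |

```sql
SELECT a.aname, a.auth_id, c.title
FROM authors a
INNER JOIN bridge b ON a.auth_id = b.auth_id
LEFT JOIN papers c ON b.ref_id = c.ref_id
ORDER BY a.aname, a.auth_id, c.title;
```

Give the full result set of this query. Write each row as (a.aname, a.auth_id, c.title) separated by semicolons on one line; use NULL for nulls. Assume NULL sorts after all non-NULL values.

(Eve, 4, P14); (Frank, 5, P28); (Frank, 5, NULL); (Mona, 3, NULL)

Joins associate left-to-right: authors INNER JOIN bridge on auth_id gives 4 intermediate row(s).
Then LEFT JOIN `papers c` on ref_id: each of those 4 rows is kept; rows whose b.ref_id has no match in c get NULL for c's columns.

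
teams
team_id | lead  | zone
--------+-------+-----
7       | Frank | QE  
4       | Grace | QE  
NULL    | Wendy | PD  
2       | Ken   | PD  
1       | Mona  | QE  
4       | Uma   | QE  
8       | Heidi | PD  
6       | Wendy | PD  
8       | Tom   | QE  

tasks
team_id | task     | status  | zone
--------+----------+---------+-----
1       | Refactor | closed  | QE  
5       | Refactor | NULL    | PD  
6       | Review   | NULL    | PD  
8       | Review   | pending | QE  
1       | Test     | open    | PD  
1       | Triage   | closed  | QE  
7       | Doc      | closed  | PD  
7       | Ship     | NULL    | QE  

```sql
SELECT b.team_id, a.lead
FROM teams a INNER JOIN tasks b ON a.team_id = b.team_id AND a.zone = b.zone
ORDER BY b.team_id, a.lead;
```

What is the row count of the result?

INNER JOIN keeps only pairs where the ON condition holds.
Matching on a.team_id = b.team_id AND a.zone = b.zone. A NULL in a compared column never satisfies the condition.
Matched pairs: 5.
Total: 5 rows.

5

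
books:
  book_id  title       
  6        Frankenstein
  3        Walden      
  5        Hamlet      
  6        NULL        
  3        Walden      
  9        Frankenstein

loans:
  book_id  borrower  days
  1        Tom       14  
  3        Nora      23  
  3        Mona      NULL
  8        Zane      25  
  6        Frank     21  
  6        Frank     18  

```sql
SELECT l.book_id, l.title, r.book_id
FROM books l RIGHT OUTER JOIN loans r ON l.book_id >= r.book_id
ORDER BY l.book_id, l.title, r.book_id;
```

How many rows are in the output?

RIGHT JOIN keeps every row from `loans`; unmatched rows get NULL for `books`'s columns.
Matching on l.book_id >= r.book_id.
- l (book_id=6) pairs with 5 row(s) of r.
- l (book_id=3) pairs with 3 row(s) of r.
- l (book_id=5) pairs with 3 row(s) of r.
- l (book_id=6) pairs with 5 row(s) of r.
- l (book_id=3) pairs with 3 row(s) of r.
- l (book_id=9) pairs with 6 row(s) of r.
- every r row matched at least one l row.
Total: 25 rows.

25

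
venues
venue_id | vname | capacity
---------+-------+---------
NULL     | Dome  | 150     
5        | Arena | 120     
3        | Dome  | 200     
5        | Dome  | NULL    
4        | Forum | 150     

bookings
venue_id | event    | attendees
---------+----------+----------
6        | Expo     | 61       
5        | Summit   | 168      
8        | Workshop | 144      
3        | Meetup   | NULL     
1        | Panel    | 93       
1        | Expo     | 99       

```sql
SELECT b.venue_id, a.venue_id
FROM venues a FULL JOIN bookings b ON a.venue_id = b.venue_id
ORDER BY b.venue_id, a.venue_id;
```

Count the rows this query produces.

9

FULL OUTER JOIN keeps every row from both sides; unmatched rows get NULL for the other side's columns.
Matching on a.venue_id = b.venue_id. A NULL in a compared column never satisfies the condition.
Matched pairs: 3; unmatched a rows kept: 2; unmatched b rows kept: 4.
Total: 3 matched + 6 padded = 9 rows.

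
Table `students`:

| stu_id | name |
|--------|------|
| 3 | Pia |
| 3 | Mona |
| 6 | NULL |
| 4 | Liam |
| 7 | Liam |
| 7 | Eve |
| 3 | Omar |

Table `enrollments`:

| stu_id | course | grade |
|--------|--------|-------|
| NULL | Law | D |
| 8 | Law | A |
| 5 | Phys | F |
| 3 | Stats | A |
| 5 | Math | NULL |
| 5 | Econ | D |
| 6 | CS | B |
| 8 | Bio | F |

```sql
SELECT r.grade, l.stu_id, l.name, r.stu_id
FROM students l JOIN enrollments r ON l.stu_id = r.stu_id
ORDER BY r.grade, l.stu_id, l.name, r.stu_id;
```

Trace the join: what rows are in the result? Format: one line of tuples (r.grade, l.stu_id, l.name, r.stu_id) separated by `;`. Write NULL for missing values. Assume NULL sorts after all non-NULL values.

(A, 3, Mona, 3); (A, 3, Omar, 3); (A, 3, Pia, 3); (B, 6, NULL, 6)

INNER JOIN keeps only pairs where the ON condition holds.
Matching on l.stu_id = r.stu_id. A NULL in a compared column never satisfies the condition.
- l[0] stu_id=3 → 1 match(es) in r → 1 row(s).
- l[1] stu_id=3 → 1 match(es) in r → 1 row(s).
- l[2] stu_id=6 → 1 match(es) in r → 1 row(s).
- l[3] stu_id=4 → no match; dropped.
- l[4] stu_id=7 → no match; dropped.
- l[5] stu_id=7 → no match; dropped.
- l[6] stu_id=3 → 1 match(es) in r → 1 row(s).
After projecting and ordering:
r.grade | l.stu_id | l.name | r.stu_id
A | 3 | Mona | 3
A | 3 | Omar | 3
A | 3 | Pia | 3
B | 6 | NULL | 6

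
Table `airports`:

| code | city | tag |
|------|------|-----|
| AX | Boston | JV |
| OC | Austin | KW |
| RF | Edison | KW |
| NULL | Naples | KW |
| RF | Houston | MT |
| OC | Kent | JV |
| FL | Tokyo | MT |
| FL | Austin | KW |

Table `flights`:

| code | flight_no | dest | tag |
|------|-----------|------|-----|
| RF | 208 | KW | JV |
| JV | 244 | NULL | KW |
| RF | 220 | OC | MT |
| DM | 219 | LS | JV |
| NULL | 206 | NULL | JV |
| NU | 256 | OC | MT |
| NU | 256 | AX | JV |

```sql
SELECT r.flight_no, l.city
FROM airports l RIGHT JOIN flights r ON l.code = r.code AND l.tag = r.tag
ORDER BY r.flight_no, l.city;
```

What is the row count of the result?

7

RIGHT JOIN keeps every row from `flights`; unmatched rows get NULL for `airports`'s columns.
Matching on l.code = r.code AND l.tag = r.tag. A NULL in a compared column never satisfies the condition.
- code=AX, tag=JV: no matching r row.
- code=OC, tag=KW: no matching r row.
- code=RF, tag=KW: no matching r row.
- code=NULL, tag=KW: no matching r row.
- code=RF, tag=MT: 1 matching r row(s), so 1 row(s) emitted.
- code=OC, tag=JV: no matching r row.
- code=FL, tag=MT: no matching r row.
- code=FL, tag=KW: no matching r row.
- 6 row(s) from r found no l partner → padded with NULL.
Total: 1 matched + 6 padded = 7 rows.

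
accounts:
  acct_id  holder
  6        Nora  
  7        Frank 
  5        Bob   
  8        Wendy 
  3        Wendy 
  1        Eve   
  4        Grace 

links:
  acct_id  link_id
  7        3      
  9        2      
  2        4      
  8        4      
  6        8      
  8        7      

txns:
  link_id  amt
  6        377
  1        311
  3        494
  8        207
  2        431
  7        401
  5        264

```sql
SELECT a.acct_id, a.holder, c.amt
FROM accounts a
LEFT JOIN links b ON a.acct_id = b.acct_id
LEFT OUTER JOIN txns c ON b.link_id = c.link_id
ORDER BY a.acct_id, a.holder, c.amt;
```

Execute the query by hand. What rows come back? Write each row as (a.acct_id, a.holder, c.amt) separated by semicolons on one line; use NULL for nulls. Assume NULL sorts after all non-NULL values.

(1, Eve, NULL); (3, Wendy, NULL); (4, Grace, NULL); (5, Bob, NULL); (6, Nora, 207); (7, Frank, 494); (8, Wendy, 401); (8, Wendy, NULL)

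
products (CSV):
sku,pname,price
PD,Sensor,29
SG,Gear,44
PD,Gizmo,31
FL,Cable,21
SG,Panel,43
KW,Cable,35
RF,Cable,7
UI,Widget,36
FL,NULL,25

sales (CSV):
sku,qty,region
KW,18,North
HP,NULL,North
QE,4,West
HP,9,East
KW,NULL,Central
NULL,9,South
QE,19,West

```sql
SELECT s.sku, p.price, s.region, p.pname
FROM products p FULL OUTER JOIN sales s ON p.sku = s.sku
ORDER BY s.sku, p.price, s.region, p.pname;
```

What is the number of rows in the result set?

15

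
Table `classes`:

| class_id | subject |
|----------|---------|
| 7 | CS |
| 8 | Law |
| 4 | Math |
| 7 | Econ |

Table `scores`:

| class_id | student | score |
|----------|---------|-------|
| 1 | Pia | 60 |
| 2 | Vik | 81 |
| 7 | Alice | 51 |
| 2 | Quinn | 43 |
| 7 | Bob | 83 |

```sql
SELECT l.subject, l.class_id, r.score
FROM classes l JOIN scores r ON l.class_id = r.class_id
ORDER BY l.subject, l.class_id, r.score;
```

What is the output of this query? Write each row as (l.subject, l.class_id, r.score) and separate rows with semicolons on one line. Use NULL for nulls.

(CS, 7, 51); (CS, 7, 83); (Econ, 7, 51); (Econ, 7, 83)

INNER JOIN keeps only pairs where the ON condition holds.
Matching on l.class_id = r.class_id.
- l[0] class_id=7 → 2 match(es) in r → 2 row(s).
- l[1] class_id=8 → no match; dropped.
- l[2] class_id=4 → no match; dropped.
- l[3] class_id=7 → 2 match(es) in r → 2 row(s).
After projecting and ordering:
l.subject | l.class_id | r.score
CS | 7 | 51
CS | 7 | 83
Econ | 7 | 51
Econ | 7 | 83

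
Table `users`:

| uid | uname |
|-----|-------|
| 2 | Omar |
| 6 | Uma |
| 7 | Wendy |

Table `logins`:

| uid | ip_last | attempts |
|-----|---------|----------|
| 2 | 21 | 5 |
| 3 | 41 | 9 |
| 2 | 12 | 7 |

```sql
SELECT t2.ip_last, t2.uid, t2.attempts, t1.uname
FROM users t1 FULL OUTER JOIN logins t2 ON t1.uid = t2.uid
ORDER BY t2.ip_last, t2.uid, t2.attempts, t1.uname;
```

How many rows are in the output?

5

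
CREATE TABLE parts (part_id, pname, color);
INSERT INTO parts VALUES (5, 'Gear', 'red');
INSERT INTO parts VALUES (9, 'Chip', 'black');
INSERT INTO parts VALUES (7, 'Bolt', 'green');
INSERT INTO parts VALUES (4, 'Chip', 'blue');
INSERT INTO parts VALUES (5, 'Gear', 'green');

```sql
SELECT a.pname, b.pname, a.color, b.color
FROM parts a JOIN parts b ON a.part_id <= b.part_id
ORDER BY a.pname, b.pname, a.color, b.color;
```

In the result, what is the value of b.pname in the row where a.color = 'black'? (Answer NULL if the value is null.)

INNER JOIN keeps only pairs where the ON condition holds.
Matching on a.part_id <= b.part_id.
- a (part_id=5) pairs with 4 row(s) of b.
- a (part_id=9) pairs with 1 row(s) of b.
- a (part_id=7) pairs with 2 row(s) of b.
- a (part_id=4) pairs with 5 row(s) of b.
- a (part_id=5) pairs with 4 row(s) of b.

Chip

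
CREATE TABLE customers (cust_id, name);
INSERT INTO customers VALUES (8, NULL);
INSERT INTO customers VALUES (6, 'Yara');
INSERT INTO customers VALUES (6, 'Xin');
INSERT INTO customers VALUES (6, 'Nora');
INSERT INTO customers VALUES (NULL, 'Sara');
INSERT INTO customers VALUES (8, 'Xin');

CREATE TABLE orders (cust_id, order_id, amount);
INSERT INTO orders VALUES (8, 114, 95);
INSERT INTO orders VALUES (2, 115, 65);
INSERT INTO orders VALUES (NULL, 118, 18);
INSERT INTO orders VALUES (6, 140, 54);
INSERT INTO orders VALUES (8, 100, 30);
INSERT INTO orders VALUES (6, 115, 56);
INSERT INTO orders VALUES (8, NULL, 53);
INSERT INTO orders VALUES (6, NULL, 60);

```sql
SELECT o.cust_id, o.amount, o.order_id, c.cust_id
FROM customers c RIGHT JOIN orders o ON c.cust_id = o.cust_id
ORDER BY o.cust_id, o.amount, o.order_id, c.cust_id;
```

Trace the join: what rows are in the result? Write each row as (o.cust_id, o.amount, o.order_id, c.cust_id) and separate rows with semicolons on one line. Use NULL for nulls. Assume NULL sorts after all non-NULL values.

RIGHT JOIN keeps every row from `orders`; unmatched rows get NULL for `customers`'s columns.
Matching on c.cust_id = o.cust_id. A NULL in a compared column never satisfies the condition.
- c[0] cust_id=8 → 3 match(es) in o → 3 row(s).
- c[1] cust_id=6 → 3 match(es) in o → 3 row(s).
- c[2] cust_id=6 → 3 match(es) in o → 3 row(s).
- c[3] cust_id=6 → 3 match(es) in o → 3 row(s).
- c[4] cust_id=NULL → no match.
- c[5] cust_id=8 → 3 match(es) in o → 3 row(s).
- plus 2 unmatched o row(s), each kept with NULL c columns.

(2, 65, 115, NULL); (6, 54, 140, 6); (6, 54, 140, 6); (6, 54, 140, 6); (6, 56, 115, 6); (6, 56, 115, 6); (6, 56, 115, 6); (6, 60, NULL, 6); (6, 60, NULL, 6); (6, 60, NULL, 6); (8, 30, 100, 8); (8, 30, 100, 8); (8, 53, NULL, 8); (8, 53, NULL, 8); (8, 95, 114, 8); (8, 95, 114, 8); (NULL, 18, 118, NULL)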